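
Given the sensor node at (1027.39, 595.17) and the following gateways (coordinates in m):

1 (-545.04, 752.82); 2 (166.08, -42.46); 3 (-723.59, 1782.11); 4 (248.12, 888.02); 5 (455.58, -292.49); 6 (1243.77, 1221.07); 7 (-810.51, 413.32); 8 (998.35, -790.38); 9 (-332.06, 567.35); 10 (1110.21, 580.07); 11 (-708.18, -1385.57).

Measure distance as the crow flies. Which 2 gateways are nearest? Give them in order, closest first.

10, 6

Distances from (1027.39, 595.17):
1: 1580.31 m
2: 1071.65 m
3: 2115.36 m
4: 832.48 m
5: 1055.89 m
6: 662.25 m
7: 1846.87 m
8: 1385.85 m
9: 1359.73 m
10: 84.19 m
11: 2633.54 m
Sorted: 10 (84.19 m) < 6 (662.25 m) < 4 (832.48 m) < 5 (1055.89 m) < …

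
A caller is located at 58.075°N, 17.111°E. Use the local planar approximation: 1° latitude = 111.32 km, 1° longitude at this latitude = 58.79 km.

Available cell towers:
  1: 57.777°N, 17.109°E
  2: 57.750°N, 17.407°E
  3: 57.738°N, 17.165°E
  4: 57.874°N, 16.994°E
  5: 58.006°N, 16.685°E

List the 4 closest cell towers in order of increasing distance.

4, 5, 1, 3

Distances from 58.075°N, 17.111°E:
1: √((-0.298·111.32)² + (-0.002·58.79)²) = √(1100.47181 + 0.01383) = 33.174 km
2: √((-0.325·111.32)² + (0.296·58.79)²) = √(1308.92004 + 302.82404) = 40.147 km
3: √((-0.337·111.32)² + (0.054·58.79)²) = √(1407.36322 + 10.07847) = 37.649 km
4: √((-0.201·111.32)² + (-0.117·58.79)²) = √(500.65495 + 47.31280) = 23.409 km
5: √((-0.069·111.32)² + (-0.426·58.79)²) = √(58.99899 + 627.22898) = 26.196 km
Sorted: 4 (23.409 km) < 5 (26.196 km) < 1 (33.174 km) < 3 (37.649 km) < 2 (40.147 km)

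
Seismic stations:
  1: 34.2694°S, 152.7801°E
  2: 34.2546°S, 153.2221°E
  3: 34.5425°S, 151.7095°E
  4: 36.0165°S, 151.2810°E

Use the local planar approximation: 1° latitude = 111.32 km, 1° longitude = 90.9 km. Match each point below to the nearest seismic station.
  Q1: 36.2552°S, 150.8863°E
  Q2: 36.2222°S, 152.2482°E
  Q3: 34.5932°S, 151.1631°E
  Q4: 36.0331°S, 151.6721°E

Q1 at 36.2552°S, 150.8863°E:
  1: 280.1813 km
  2: 307.7010 km
  3: 204.8164 km
  4: 44.6466 km
  → nearest: 4 (44.6466 km)
Q2 at 36.2222°S, 152.2482°E:
  1: 222.6976 km
  2: 236.2471 km
  3: 193.2898 km
  4: 90.8515 km
  → nearest: 4 (90.8515 km)
Q3 at 34.5932°S, 151.1631°E:
  1: 151.3405 km
  2: 190.9209 km
  3: 49.9874 km
  4: 158.8038 km
  → nearest: 3 (49.9874 km)
Q4 at 36.0331°S, 151.6721°E:
  1: 220.6613 km
  2: 242.9990 km
  3: 165.9684 km
  4: 35.5990 km
  → nearest: 4 (35.5990 km)

Q1→4; Q2→4; Q3→3; Q4→4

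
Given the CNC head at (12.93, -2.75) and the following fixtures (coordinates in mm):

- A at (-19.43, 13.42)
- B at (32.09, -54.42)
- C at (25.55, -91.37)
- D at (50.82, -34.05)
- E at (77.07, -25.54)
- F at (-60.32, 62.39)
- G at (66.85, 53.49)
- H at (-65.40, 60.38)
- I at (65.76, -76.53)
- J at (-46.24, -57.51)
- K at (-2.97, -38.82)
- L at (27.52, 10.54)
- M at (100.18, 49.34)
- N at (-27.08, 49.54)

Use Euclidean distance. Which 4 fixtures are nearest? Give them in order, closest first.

Distances from (12.93, -2.75):
A: √((-32.36)² + (16.17)²) = √(1047.1696 + 261.4689) = 36.18 mm
B: √((19.16)² + (-51.67)²) = √(367.1056 + 2669.7889) = 55.11 mm
C: √((12.62)² + (-88.62)²) = √(159.2644 + 7853.5044) = 89.51 mm
D: √((37.89)² + (-31.30)²) = √(1435.6521 + 979.6900) = 49.15 mm
E: √((64.14)² + (-22.79)²) = √(4113.9396 + 519.3841) = 68.07 mm
F: √((-73.25)² + (65.14)²) = √(5365.5625 + 4243.2196) = 98.02 mm
G: √((53.92)² + (56.24)²) = √(2907.3664 + 3162.9376) = 77.91 mm
H: √((-78.33)² + (63.13)²) = √(6135.5889 + 3985.3969) = 100.60 mm
I: √((52.83)² + (-73.78)²) = √(2791.0089 + 5443.4884) = 90.74 mm
J: √((-59.17)² + (-54.76)²) = √(3501.0889 + 2998.6576) = 80.62 mm
K: √((-15.90)² + (-36.07)²) = √(252.8100 + 1301.0449) = 39.42 mm
L: √((14.59)² + (13.29)²) = √(212.8681 + 176.6241) = 19.74 mm
M: √((87.25)² + (52.09)²) = √(7612.5625 + 2713.3681) = 101.62 mm
N: √((-40.01)² + (52.29)²) = √(1600.8001 + 2734.2441) = 65.84 mm
Sorted: L (19.74 mm) < A (36.18 mm) < K (39.42 mm) < D (49.15 mm) < B (55.11 mm) < N (65.84 mm) < …

L, A, K, D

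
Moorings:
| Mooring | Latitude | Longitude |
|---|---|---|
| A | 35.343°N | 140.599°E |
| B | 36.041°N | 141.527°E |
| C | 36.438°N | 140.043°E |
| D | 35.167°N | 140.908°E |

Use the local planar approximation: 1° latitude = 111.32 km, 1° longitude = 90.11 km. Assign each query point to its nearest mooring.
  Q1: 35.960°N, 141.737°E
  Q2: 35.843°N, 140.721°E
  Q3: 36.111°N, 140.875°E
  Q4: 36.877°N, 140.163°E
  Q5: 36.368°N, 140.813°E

Q1→B; Q2→A; Q3→B; Q4→C; Q5→C

Q1 at 35.960°N, 141.737°E:
  A: 123.422 km
  B: 20.962 km
  C: 161.655 km
  D: 115.642 km
  → nearest: B (20.962 km)
Q2 at 35.843°N, 140.721°E:
  A: 56.735 km
  B: 75.900 km
  C: 90.109 km
  D: 77.116 km
  → nearest: A (56.735 km)
Q3 at 36.111°N, 140.875°E:
  A: 89.038 km
  B: 59.266 km
  C: 83.342 km
  D: 105.128 km
  → nearest: B (59.266 km)
Q4 at 36.877°N, 140.163°E:
  A: 175.226 km
  B: 154.168 km
  C: 50.051 km
  D: 201.848 km
  → nearest: C (50.051 km)
Q5 at 36.368°N, 140.813°E:
  A: 115.721 km
  B: 73.922 km
  C: 69.821 km
  D: 133.969 km
  → nearest: C (69.821 km)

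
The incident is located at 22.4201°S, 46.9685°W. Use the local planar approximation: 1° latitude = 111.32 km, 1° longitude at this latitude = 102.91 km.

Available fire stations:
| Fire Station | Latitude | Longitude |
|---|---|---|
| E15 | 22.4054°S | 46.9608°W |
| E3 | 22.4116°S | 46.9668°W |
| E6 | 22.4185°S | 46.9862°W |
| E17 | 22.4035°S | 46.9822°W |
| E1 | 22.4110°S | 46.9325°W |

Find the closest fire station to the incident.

Distances from 22.4201°S, 46.9685°W:
E15: 1.8182 km
E3: 0.9623 km
E6: 1.8302 km
E17: 2.3243 km
E1: 3.8408 km
Minimum: E3 at 0.9623 km.

E3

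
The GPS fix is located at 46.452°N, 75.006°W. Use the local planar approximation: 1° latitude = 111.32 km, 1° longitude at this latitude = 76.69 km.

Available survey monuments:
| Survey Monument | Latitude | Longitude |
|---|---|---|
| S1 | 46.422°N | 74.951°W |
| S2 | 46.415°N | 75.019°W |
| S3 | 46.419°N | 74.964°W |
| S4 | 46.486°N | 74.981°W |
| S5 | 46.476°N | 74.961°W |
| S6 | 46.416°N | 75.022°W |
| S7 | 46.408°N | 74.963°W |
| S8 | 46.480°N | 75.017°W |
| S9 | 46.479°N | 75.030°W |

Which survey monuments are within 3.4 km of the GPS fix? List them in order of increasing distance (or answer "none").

Distances from 46.452°N, 75.006°W:
S1: √((-0.030·111.32)² + (0.055·76.69)²) = √(11.15293 + 17.79110) = 5.380 km
S2: √((-0.037·111.32)² + (-0.013·76.69)²) = √(16.96484 + 0.99395) = 4.238 km
S3: √((-0.033·111.32)² + (0.042·76.69)²) = √(13.49504 + 10.37471) = 4.886 km
S4: √((0.034·111.32)² + (0.025·76.69)²) = √(14.32532 + 3.67585) = 4.243 km
S5: √((0.024·111.32)² + (0.045·76.69)²) = √(7.13787 + 11.90975) = 4.364 km
S6: √((-0.036·111.32)² + (-0.016·76.69)²) = √(16.06022 + 1.50563) = 4.191 km
S7: √((-0.044·111.32)² + (0.043·76.69)²) = √(23.99119 + 10.87463) = 5.905 km
S8: √((0.028·111.32)² + (-0.011·76.69)²) = √(9.71544 + 0.71164) = 3.229 km
S9: √((0.027·111.32)² + (-0.024·76.69)²) = √(9.03387 + 3.38766) = 3.524 km
Threshold 3.4 km: S8 (3.229 km) is within range.

S8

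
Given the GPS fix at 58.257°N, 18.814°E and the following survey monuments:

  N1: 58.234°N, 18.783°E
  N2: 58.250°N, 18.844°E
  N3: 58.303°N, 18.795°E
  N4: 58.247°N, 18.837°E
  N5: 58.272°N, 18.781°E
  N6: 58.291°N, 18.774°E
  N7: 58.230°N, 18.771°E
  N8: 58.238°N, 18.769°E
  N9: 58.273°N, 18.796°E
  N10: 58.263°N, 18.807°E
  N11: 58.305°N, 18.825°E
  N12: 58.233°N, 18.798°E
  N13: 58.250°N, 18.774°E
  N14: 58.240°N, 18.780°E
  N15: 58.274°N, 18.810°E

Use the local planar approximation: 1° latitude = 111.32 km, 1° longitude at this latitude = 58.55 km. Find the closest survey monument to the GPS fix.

Distances from 58.257°N, 18.814°E:
N1: √((-0.023·111.32)² + (-0.031·58.55)²) = √(6.55544 + 3.29441) = 3.138 km
N2: √((-0.007·111.32)² + (0.030·58.55)²) = √(0.60721 + 3.08529) = 1.922 km
N3: √((0.046·111.32)² + (-0.019·58.55)²) = √(26.22177 + 1.23755) = 5.240 km
N4: √((-0.010·111.32)² + (0.023·58.55)²) = √(1.23921 + 1.81347) = 1.747 km
N5: √((0.015·111.32)² + (-0.033·58.55)²) = √(2.78823 + 3.73320) = 2.554 km
N6: √((0.034·111.32)² + (-0.040·58.55)²) = √(14.32532 + 5.48496) = 4.451 km
N7: √((-0.027·111.32)² + (-0.043·58.55)²) = √(9.03387 + 6.33856) = 3.921 km
N8: √((-0.019·111.32)² + (-0.045·58.55)²) = √(4.47356 + 6.94191) = 3.379 km
N9: √((0.016·111.32)² + (-0.018·58.55)²) = √(3.17239 + 1.11071) = 2.070 km
N10: √((0.006·111.32)² + (-0.007·58.55)²) = √(0.44612 + 0.16798) = 0.784 km
N11: √((0.048·111.32)² + (0.011·58.55)²) = √(28.55150 + 0.41480) = 5.382 km
N12: √((-0.024·111.32)² + (-0.016·58.55)²) = √(7.13787 + 0.87759) = 2.831 km
N13: √((-0.007·111.32)² + (-0.040·58.55)²) = √(0.60721 + 5.48496) = 2.468 km
N14: √((-0.017·111.32)² + (-0.034·58.55)²) = √(3.58133 + 3.96289) = 2.747 km
N15: √((0.017·111.32)² + (-0.004·58.55)²) = √(3.58133 + 0.05485) = 1.907 km
Minimum: N10 at 0.784 km.

N10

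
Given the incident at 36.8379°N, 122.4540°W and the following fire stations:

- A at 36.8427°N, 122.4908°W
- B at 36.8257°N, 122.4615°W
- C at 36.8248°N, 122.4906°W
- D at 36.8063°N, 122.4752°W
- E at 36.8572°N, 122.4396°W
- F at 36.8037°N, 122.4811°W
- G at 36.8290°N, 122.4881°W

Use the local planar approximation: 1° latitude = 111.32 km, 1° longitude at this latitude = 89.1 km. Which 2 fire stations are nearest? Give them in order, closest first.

Distances from 36.8379°N, 122.4540°W:
A: √((0.0048·111.32)² + (-0.0368·89.1)²) = √(0.285515 + 10.751054) = 3.3221 km
B: √((-0.0122·111.32)² + (-0.0075·89.1)²) = √(1.844446 + 0.446558) = 1.5136 km
C: √((-0.0131·111.32)² + (-0.0366·89.1)²) = √(2.126616 + 10.634512) = 3.5723 km
D: √((-0.0316·111.32)² + (-0.0212·89.1)²) = √(12.374298 + 3.568019) = 3.9928 km
E: √((0.0193·111.32)² + (0.0144·89.1)²) = √(4.615949 + 1.646192) = 2.5024 km
F: √((-0.0342·111.32)² + (-0.0271·89.1)²) = √(14.494345 + 5.830341) = 4.5083 km
G: √((-0.0089·111.32)² + (-0.0341·89.1)²) = √(0.981582 + 9.231328) = 3.1958 km
Sorted: B (1.5136 km) < E (2.5024 km) < G (3.1958 km) < A (3.3221 km) < …

B, E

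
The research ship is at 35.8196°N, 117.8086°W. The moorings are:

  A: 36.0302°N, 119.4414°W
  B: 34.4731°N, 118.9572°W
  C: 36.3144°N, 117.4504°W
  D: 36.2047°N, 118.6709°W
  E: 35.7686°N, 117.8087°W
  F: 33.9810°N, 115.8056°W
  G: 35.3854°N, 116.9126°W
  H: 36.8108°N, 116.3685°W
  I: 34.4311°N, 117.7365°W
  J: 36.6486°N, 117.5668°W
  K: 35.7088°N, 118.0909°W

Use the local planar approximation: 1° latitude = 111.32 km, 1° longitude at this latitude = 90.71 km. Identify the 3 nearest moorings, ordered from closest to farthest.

Distances from 35.8196°N, 117.8086°W:
A: √((0.2106·111.32)² + (-1.6328·90.71)²) = √(549.620761 + 21936.953633) = 149.9552 km
B: √((-1.3465·111.32)² + (-1.1486·90.71)²) = √(22467.725582 + 10855.453161) = 182.5464 km
C: √((0.4948·111.32)² + (0.3582·90.71)²) = √(3033.931543 + 1055.750989) = 63.9506 km
D: √((0.3851·111.32)² + (-0.8623·90.71)²) = √(1837.779626 + 6118.248411) = 89.1966 km
E: √((-0.0510·111.32)² + (-0.0001·90.71)²) = √(32.231962 + 0.000082) = 5.6773 km
F: √((-1.8386·111.32)² + (2.0030·90.71)²) = √(41891.017280 + 33012.030104) = 273.6842 km
G: √((-0.4342·111.32)² + (0.8960·90.71)²) = √(2336.286146 + 6605.814184) = 94.5627 km
H: √((0.9912·111.32)² + (1.4401·90.71)²) = √(12175.000341 + 17064.581216) = 170.9959 km
I: √((-1.3885·111.32)² + (0.0721·90.71)²) = √(23891.210980 + 42.774098) = 154.7061 km
J: √((0.8290·111.32)² + (0.2418·90.71)²) = √(8516.388335 + 481.086231) = 94.8550 km
K: √((-0.1108·111.32)² + (-0.2823·90.71)²) = √(152.133871 + 655.740625) = 28.4231 km
Sorted: E (5.6773 km) < K (28.4231 km) < C (63.9506 km) < D (89.1966 km) < G (94.5627 km) < …

E, K, C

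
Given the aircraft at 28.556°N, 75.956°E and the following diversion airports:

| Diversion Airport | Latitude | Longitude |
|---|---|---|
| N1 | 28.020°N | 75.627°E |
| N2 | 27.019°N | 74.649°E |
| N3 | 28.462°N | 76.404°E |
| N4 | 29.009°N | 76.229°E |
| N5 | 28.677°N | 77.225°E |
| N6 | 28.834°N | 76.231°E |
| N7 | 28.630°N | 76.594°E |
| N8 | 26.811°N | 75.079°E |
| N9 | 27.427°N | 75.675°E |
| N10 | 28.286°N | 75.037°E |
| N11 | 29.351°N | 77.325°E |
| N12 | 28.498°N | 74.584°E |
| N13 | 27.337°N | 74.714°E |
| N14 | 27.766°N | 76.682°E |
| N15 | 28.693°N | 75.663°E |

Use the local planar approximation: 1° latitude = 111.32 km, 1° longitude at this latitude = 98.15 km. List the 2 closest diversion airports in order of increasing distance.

Distances from 28.556°N, 75.956°E:
N1: 67.845 km
N2: 213.848 km
N3: 45.199 km
N4: 57.105 km
N5: 125.279 km
N6: 41.064 km
N7: 63.159 km
N8: 212.471 km
N9: 128.671 km
N10: 95.076 km
N11: 160.894 km
N12: 134.816 km
N13: 182.413 km
N14: 113.188 km
N15: 32.552 km
Sorted: N15 (32.552 km) < N6 (41.064 km) < N3 (45.199 km) < N4 (57.105 km) < …

N15, N6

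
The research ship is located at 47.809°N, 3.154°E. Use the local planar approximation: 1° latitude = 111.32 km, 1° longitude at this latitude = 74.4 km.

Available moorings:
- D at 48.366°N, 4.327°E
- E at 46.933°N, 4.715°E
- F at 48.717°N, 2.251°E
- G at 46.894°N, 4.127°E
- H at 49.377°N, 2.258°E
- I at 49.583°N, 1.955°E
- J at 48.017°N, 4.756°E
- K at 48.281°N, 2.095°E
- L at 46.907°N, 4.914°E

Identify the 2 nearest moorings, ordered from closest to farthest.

K, D

Distances from 47.809°N, 3.154°E:
D: √((0.557·111.32)² + (1.173·74.4)²) = √(3844.64979 + 7616.26235) = 107.056 km
E: √((-0.876·111.32)² + (1.561·74.4)²) = √(9509.43267 + 13488.12795) = 151.649 km
F: √((0.908·111.32)² + (-0.903·74.4)²) = √(10216.87529 + 4513.58236) = 121.369 km
G: √((-0.915·111.32)² + (0.973·74.4)²) = √(10375.01142 + 5240.48584) = 124.962 km
H: √((1.568·111.32)² + (-0.896·74.4)²) = √(30467.61872 + 4443.87557) = 186.846 km
I: √((1.774·111.32)² + (-1.199·74.4)²) = √(38999.01394 + 7957.63907) = 216.695 km
J: √((0.208·111.32)² + (1.602·74.4)²) = √(536.13365 + 14205.97005) = 121.417 km
K: √((0.472·111.32)² + (-1.059·74.4)²) = √(2760.77105 + 6207.80107) = 94.703 km
L: √((-0.902·111.32)² + (1.760·74.4)²) = √(10082.29663 + 17146.33114) = 165.011 km
Sorted: K (94.703 km) < D (107.056 km) < F (121.369 km) < J (121.417 km) < …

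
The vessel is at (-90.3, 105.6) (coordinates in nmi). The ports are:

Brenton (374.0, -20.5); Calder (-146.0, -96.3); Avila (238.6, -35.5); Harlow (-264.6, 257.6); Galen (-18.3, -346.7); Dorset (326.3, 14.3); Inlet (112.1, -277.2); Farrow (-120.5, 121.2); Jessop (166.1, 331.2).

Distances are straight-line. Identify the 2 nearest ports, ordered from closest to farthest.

Farrow, Calder

Distances from (-90.3, 105.6):
Brenton: 481.1 nmi
Calder: 209.4 nmi
Avila: 357.9 nmi
Harlow: 231.3 nmi
Galen: 458.0 nmi
Dorset: 426.5 nmi
Inlet: 433.0 nmi
Farrow: 34.0 nmi
Jessop: 341.5 nmi
Sorted: Farrow (34.0 nmi) < Calder (209.4 nmi) < Harlow (231.3 nmi) < Jessop (341.5 nmi) < …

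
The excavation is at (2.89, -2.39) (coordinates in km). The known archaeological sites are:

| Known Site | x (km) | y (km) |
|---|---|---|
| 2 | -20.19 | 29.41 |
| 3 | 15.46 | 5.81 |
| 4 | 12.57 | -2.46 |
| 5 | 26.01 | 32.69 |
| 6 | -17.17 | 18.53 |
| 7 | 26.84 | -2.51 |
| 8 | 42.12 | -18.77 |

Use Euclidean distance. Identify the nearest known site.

4

Distances from (2.89, -2.39):
2: √((-23.08)² + (31.80)²) = √(532.6864 + 1011.2400) = 39.29 km
3: √((12.57)² + (8.20)²) = √(158.0049 + 67.2400) = 15.01 km
4: √((9.68)² + (-0.07)²) = √(93.7024 + 0.0049) = 9.68 km
5: √((23.12)² + (35.08)²) = √(534.5344 + 1230.6064) = 42.01 km
6: √((-20.06)² + (20.92)²) = √(402.4036 + 437.6464) = 28.98 km
7: √((23.95)² + (-0.12)²) = √(573.6025 + 0.0144) = 23.95 km
8: √((39.23)² + (-16.38)²) = √(1538.9929 + 268.3044) = 42.51 km
Minimum: 4 at 9.68 km.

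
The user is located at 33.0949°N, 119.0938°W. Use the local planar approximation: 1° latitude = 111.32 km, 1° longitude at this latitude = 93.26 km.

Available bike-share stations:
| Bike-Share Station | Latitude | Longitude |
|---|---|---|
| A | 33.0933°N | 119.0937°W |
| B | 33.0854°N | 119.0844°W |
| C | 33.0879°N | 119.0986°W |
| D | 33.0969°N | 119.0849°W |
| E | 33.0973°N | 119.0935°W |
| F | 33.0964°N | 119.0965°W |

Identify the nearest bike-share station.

Distances from 33.0949°N, 119.0938°W:
A: √((-0.0016·111.32)² + (0.0001·93.26)²) = √(0.031724 + 0.000087) = 0.1784 km
B: √((-0.0095·111.32)² + (0.0094·93.26)²) = √(1.118391 + 0.768505) = 1.3736 km
C: √((-0.0070·111.32)² + (-0.0048·93.26)²) = √(0.607215 + 0.200389) = 0.8987 km
D: √((0.0020·111.32)² + (0.0089·93.26)²) = √(0.049569 + 0.688923) = 0.8594 km
E: √((0.0024·111.32)² + (0.0003·93.26)²) = √(0.071379 + 0.000783) = 0.2686 km
F: √((0.0015·111.32)² + (-0.0027·93.26)²) = √(0.027882 + 0.063404) = 0.3021 km
Minimum: A at 0.1784 km.

A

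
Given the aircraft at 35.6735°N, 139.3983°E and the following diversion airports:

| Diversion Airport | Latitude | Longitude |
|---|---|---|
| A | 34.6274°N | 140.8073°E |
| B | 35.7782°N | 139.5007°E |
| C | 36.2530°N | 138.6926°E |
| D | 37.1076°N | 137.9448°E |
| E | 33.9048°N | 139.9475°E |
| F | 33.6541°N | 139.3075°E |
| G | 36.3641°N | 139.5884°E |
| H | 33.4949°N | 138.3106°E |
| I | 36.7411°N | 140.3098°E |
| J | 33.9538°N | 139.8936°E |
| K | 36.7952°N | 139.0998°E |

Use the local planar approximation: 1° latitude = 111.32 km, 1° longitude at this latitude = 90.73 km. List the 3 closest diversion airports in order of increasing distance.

B, G, C

Distances from 35.6735°N, 139.3983°E:
A: √((-1.0461·111.32)² + (1.4090·90.73)²) = √(13561.033834 + 16342.699980) = 172.9270 km
B: √((0.1047·111.32)² + (0.1024·90.73)²) = √(135.843780 + 86.318073) = 14.9051 km
C: √((0.5795·111.32)² + (-0.7057·90.73)²) = √(4161.532359 + 4099.605401) = 90.8908 km
D: √((1.4341·111.32)² + (-1.4535·90.73)²) = √(25486.210567 + 17391.293882) = 207.0688 km
E: √((-1.7687·111.32)² + (0.5492·90.73)²) = √(38766.335228 + 2482.920870) = 203.0991 km
F: √((-2.0194·111.32)² + (-0.0908·90.73)²) = √(50534.863757 + 67.869323) = 224.9505 km
G: √((0.6906·111.32)² + (0.1901·90.73)²) = √(5910.164152 + 297.485673) = 78.7886 km
H: √((-2.1786·111.32)² + (-1.0877·90.73)²) = √(58816.800193 + 9739.128114) = 261.8319 km
I: √((1.0676·111.32)² + (0.9115·90.73)²) = √(14124.189169 + 6839.355333) = 144.7879 km
J: √((-1.7197·111.32)² + (0.4953·90.73)²) = √(36648.126500 + 2019.474984) = 196.6408 km
K: √((1.1217·111.32)² + (-0.2985·90.73)²) = √(15591.928518 + 733.483743) = 127.7709 km
Sorted: B (14.9051 km) < G (78.7886 km) < C (90.8908 km) < K (127.7709 km) < I (144.7879 km) < …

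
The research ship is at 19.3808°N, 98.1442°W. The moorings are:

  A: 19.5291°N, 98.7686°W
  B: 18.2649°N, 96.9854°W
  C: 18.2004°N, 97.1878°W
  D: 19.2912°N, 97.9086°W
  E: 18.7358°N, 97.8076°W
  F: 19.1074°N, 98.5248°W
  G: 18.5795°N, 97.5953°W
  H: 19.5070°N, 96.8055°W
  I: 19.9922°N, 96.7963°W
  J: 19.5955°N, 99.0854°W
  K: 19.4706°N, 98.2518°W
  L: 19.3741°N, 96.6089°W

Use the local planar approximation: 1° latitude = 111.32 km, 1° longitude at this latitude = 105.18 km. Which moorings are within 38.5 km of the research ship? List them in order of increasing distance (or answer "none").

Distances from 19.3808°N, 98.1442°W:
A: √((0.1483·111.32)² + (-0.6244·105.18)²) = √(272.539025 + 4313.125765) = 67.7175 km
B: √((-1.1159·111.32)² + (1.1588·105.18)²) = √(15431.102303 + 14855.364283) = 174.0301 km
C: √((-1.1804·111.32)² + (0.9564·105.18)²) = √(17266.519243 + 10119.183417) = 165.4863 km
D: √((-0.0896·111.32)² + (0.2356·105.18)²) = √(99.486102 + 614.068621) = 26.7124 km
E: √((-0.6450·111.32)² + (0.3366·105.18)²) = √(5155.441042 + 1253.414043) = 80.0553 km
F: √((-0.2734·111.32)² + (-0.3806·105.18)²) = √(926.282408 + 1602.521633) = 50.2872 km
G: √((-0.8013·111.32)² + (0.5489·105.18)²) = √(7956.767735 + 3333.134160) = 106.2540 km
H: √((0.1262·111.32)² + (1.3387·105.18)²) = √(197.362712 + 19825.897646) = 141.5036 km
I: √((0.6114·111.32)² + (1.3479·105.18)²) = √(4632.306255 + 20099.334576) = 157.2630 km
J: √((0.2147·111.32)² + (-0.9412·105.18)²) = √(571.229311 + 9800.092389) = 101.8397 km
K: √((0.0898·111.32)² + (-0.1076·105.18)²) = √(99.930732 + 128.082818) = 15.1001 km
L: √((-0.0067·111.32)² + (1.5353·105.18)²) = √(0.556283 + 26076.712136) = 161.4846 km
Threshold 38.5 km: K (15.1001 km), D (26.7124 km) are within range.

K, D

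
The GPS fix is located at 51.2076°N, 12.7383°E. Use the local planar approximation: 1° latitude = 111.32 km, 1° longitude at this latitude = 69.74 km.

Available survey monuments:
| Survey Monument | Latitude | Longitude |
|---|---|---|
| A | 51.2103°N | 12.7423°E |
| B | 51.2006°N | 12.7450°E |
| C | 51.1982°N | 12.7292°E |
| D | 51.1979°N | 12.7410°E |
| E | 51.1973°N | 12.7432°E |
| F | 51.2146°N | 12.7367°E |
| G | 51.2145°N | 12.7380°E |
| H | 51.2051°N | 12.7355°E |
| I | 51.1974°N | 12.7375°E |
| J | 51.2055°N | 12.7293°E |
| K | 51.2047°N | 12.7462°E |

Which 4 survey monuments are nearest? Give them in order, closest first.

H, A, K, J

Distances from 51.2076°N, 12.7383°E:
A: √((0.0027·111.32)² + (0.0040·69.74)²) = √(0.090339 + 0.077819) = 0.4101 km
B: √((-0.0070·111.32)² + (0.0067·69.74)²) = √(0.607215 + 0.218330) = 0.9086 km
C: √((-0.0094·111.32)² + (-0.0091·69.74)²) = √(1.094970 + 0.402760) = 1.2238 km
D: √((-0.0097·111.32)² + (0.0027·69.74)²) = √(1.165977 + 0.035456) = 1.0961 km
E: √((-0.0103·111.32)² + (0.0049·69.74)²) = √(1.314682 + 0.116777) = 1.1964 km
F: √((0.0070·111.32)² + (-0.0016·69.74)²) = √(0.607215 + 0.012451) = 0.7872 km
G: √((0.0069·111.32)² + (-0.0003·69.74)²) = √(0.589990 + 0.000438) = 0.7684 km
H: √((-0.0025·111.32)² + (-0.0028·69.74)²) = √(0.077451 + 0.038131) = 0.3400 km
I: √((-0.0102·111.32)² + (-0.0008·69.74)²) = √(1.289278 + 0.003113) = 1.1368 km
J: √((-0.0021·111.32)² + (-0.0090·69.74)²) = √(0.054649 + 0.393957) = 0.6698 km
K: √((-0.0029·111.32)² + (0.0079·69.74)²) = √(0.104218 + 0.303541) = 0.6386 km
Sorted: H (0.3400 km) < A (0.4101 km) < K (0.6386 km) < J (0.6698 km) < G (0.7684 km) < F (0.7872 km) < …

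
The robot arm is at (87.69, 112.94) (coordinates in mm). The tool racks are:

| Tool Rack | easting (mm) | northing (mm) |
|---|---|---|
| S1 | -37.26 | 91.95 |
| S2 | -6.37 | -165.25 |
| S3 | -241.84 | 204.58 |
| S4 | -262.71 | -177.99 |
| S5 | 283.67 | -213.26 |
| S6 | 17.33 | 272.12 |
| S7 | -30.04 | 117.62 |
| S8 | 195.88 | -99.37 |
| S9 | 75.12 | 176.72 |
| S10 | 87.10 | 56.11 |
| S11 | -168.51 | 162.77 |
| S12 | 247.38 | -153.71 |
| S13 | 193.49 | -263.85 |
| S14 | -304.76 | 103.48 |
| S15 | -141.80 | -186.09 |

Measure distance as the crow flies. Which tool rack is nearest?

S10

Distances from (87.69, 112.94):
S1: 126.70 mm
S2: 293.66 mm
S3: 342.03 mm
S4: 455.43 mm
S5: 380.55 mm
S6: 174.04 mm
S7: 117.82 mm
S8: 238.29 mm
S9: 65.01 mm
S10: 56.83 mm
S11: 261.00 mm
S12: 310.81 mm
S13: 391.36 mm
S14: 392.56 mm
S15: 376.94 mm
Minimum: S10 at 56.83 mm.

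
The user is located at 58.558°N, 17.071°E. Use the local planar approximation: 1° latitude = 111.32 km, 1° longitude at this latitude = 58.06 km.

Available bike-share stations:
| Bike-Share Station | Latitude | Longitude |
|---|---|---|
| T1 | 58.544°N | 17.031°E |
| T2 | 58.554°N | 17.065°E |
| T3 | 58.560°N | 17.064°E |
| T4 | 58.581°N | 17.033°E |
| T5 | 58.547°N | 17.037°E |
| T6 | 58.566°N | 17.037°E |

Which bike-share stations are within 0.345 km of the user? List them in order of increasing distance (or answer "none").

none

Distances from 58.558°N, 17.071°E:
T1: √((-0.014·111.32)² + (-0.040·58.06)²) = √(2.42886 + 5.39354) = 2.797 km
T2: √((-0.004·111.32)² + (-0.006·58.06)²) = √(0.19827 + 0.12135) = 0.565 km
T3: √((0.002·111.32)² + (-0.007·58.06)²) = √(0.04957 + 0.16518) = 0.463 km
T4: √((0.023·111.32)² + (-0.038·58.06)²) = √(6.55544 + 4.86767) = 3.380 km
T5: √((-0.011·111.32)² + (-0.034·58.06)²) = √(1.49945 + 3.89683) = 2.323 km
T6: √((0.008·111.32)² + (-0.034·58.06)²) = √(0.79310 + 3.89683) = 2.166 km
Threshold 0.345 km: none within range.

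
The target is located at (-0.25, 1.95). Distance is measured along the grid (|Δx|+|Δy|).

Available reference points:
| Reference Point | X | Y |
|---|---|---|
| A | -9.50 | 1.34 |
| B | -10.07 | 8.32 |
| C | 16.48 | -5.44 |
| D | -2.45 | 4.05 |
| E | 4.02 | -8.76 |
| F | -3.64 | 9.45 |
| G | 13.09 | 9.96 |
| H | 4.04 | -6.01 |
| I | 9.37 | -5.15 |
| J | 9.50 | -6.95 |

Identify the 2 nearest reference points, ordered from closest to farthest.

Distances from (-0.25, 1.95):
A: |-9.25| + |-0.61| = 9.25 + 0.61 = 9.86
B: |-9.82| + |6.37| = 9.82 + 6.37 = 16.19
C: |16.73| + |-7.39| = 16.73 + 7.39 = 24.12
D: |-2.20| + |2.10| = 2.20 + 2.10 = 4.30
E: |4.27| + |-10.71| = 4.27 + 10.71 = 14.98
F: |-3.39| + |7.50| = 3.39 + 7.50 = 10.89
G: |13.34| + |8.01| = 13.34 + 8.01 = 21.35
H: |4.29| + |-7.96| = 4.29 + 7.96 = 12.25
I: |9.62| + |-7.10| = 9.62 + 7.10 = 16.72
J: |9.75| + |-8.90| = 9.75 + 8.90 = 18.65
Sorted: D (4.30) < A (9.86) < F (10.89) < H (12.25) < …

D, A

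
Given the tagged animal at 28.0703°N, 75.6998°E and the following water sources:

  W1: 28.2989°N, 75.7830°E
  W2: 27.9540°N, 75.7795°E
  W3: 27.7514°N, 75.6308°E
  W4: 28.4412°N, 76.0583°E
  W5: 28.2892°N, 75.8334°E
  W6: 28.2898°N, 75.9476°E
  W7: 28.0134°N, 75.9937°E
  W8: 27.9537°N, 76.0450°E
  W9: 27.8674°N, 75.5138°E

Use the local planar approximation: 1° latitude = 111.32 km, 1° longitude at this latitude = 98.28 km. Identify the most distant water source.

Distances from 28.0703°N, 75.6998°E:
W1: √((0.2286·111.32)² + (0.0832·98.28)²) = √(647.588082 + 66.861628) = 26.7292 km
W2: √((-0.1163·111.32)² + (0.0797·98.28)²) = √(167.612277 + 61.354573) = 15.1317 km
W3: √((-0.3189·111.32)² + (-0.0690·98.28)²) = √(1260.246308 + 45.986301) = 36.1418 km
W4: √((0.3709·111.32)² + (0.3585·98.28)²) = √(1704.747499 + 1241.391066) = 54.2783 km
W5: √((0.2189·111.32)² + (0.1336·98.28)²) = √(593.796890 + 172.402362) = 27.6803 km
W6: √((0.2195·111.32)² + (0.2478·98.28)²) = √(597.056519 + 593.106795) = 34.4987 km
W7: √((-0.0569·111.32)² + (0.2939·98.28)²) = √(40.120924 + 834.313878) = 29.5708 km
W8: √((-0.1166·111.32)² + (0.3452·98.28)²) = √(168.478116 + 1150.990846) = 36.3245 km
W9: √((-0.2029·111.32)² + (-0.1860·98.28)²) = √(510.164799 + 334.161325) = 29.0573 km
Maximum: W4 at 54.2783 km.

W4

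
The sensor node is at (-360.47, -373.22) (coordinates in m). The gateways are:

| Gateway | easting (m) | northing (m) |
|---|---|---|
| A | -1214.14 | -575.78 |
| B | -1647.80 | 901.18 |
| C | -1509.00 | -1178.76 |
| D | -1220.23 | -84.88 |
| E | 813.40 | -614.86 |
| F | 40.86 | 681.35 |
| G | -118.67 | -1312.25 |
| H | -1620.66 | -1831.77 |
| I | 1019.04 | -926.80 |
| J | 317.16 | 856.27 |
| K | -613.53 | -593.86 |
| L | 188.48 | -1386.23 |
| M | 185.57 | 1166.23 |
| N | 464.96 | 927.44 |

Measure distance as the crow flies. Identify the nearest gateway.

K

Distances from (-360.47, -373.22):
A: 877.37 m
B: 1811.44 m
C: 1402.86 m
D: 906.82 m
E: 1198.48 m
F: 1128.35 m
G: 969.66 m
H: 1927.55 m
I: 1486.44 m
J: 1403.86 m
K: 335.74 m
L: 1152.19 m
M: 1633.42 m
N: 1540.47 m
Minimum: K at 335.74 m.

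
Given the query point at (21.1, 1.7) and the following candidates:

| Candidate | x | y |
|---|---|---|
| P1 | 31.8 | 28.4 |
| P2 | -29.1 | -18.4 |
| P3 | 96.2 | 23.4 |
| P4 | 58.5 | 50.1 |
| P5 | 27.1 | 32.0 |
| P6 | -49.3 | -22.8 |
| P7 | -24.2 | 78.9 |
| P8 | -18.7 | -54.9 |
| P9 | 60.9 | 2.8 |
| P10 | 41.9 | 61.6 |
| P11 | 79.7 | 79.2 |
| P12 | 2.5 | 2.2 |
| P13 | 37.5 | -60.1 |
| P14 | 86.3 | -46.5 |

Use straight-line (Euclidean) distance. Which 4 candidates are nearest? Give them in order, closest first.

Distances from (21.1, 1.7):
P1: 28.8
P2: 54.1
P3: 78.2
P4: 61.2
P5: 30.9
P6: 74.5
P7: 89.5
P8: 69.2
P9: 39.8
P10: 63.4
P11: 97.2
P12: 18.6
P13: 63.9
P14: 81.1
Sorted: P12 (18.6) < P1 (28.8) < P5 (30.9) < P9 (39.8) < P2 (54.1) < P4 (61.2) < …

P12, P1, P5, P9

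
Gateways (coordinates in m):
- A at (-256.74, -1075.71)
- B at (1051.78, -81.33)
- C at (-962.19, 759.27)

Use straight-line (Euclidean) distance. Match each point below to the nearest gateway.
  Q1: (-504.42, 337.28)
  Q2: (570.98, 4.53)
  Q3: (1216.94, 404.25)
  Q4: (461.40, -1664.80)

Q1→C; Q2→B; Q3→B; Q4→A

Q1 at (-504.42, 337.28):
  A: 1434.53 m
  B: 1611.52 m
  C: 622.60 m
  → nearest: C (622.60 m)
Q2 at (570.98, 4.53):
  A: 1360.90 m
  B: 488.41 m
  C: 1708.87 m
  → nearest: B (488.41 m)
Q3 at (1216.94, 404.25):
  A: 2088.54 m
  B: 512.90 m
  C: 2207.86 m
  → nearest: B (512.90 m)
Q4 at (461.40, -1664.80):
  A: 928.84 m
  B: 1689.95 m
  C: 2811.18 m
  → nearest: A (928.84 m)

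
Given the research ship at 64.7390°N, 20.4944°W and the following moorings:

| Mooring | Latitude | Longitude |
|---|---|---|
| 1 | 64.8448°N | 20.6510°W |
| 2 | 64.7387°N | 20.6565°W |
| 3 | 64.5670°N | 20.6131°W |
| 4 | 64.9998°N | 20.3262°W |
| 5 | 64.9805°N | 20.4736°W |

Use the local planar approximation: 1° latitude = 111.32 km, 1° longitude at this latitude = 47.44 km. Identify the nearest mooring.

Distances from 64.7390°N, 20.4944°W:
1: √((0.1058·111.32)² + (-0.1566·47.44)²) = √(138.713181 + 55.191586) = 13.9250 km
2: √((-0.0003·111.32)² + (-0.1621·47.44)²) = √(0.001115 + 59.136469) = 7.6901 km
3: √((-0.1720·111.32)² + (-0.1187·47.44)²) = √(366.609141 + 31.709603) = 19.9579 km
4: √((0.2608·111.32)² + (0.1682·47.44)²) = √(842.871888 + 63.670952) = 30.1088 km
5: √((0.2415·111.32)² + (0.0208·47.44)²) = √(722.737627 + 0.973680) = 26.9019 km
Minimum: 2 at 7.6901 km.

2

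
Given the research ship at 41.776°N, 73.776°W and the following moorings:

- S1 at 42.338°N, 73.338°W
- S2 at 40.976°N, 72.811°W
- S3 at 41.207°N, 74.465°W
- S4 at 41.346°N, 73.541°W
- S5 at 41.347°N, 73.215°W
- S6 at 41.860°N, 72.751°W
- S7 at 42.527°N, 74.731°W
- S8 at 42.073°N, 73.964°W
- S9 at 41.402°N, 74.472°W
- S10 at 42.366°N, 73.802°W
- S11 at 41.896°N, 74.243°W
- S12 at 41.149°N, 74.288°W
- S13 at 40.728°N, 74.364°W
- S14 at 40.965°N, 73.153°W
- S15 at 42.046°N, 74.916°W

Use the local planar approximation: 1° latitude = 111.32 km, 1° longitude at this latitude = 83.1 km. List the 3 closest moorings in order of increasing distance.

S8, S11, S4

Distances from 41.776°N, 73.776°W:
S1: 72.379 km
S2: 119.840 km
S3: 85.383 km
S4: 51.698 km
S5: 66.738 km
S6: 85.689 km
S7: 115.270 km
S8: 36.567 km
S9: 71.264 km
S10: 65.714 km
S11: 41.042 km
S12: 81.743 km
S13: 126.483 km
S14: 104.071 km
S15: 99.388 km
Sorted: S8 (36.567 km) < S11 (41.042 km) < S4 (51.698 km) < S10 (65.714 km) < S5 (66.738 km) < …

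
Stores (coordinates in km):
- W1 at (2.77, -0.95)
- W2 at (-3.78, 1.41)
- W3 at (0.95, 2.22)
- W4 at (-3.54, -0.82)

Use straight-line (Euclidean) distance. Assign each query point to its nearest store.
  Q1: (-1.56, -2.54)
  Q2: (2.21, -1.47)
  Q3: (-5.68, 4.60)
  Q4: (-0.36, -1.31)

Q1→W4; Q2→W1; Q3→W2; Q4→W1

Q1 at (-1.56, -2.54):
  W1: 4.61 km
  W2: 4.53 km
  W3: 5.38 km
  W4: 2.62 km
  → nearest: W4 (2.62 km)
Q2 at (2.21, -1.47):
  W1: 0.76 km
  W2: 6.65 km
  W3: 3.90 km
  W4: 5.79 km
  → nearest: W1 (0.76 km)
Q3 at (-5.68, 4.60):
  W1: 10.11 km
  W2: 3.71 km
  W3: 7.04 km
  W4: 5.83 km
  → nearest: W2 (3.71 km)
Q4 at (-0.36, -1.31):
  W1: 3.15 km
  W2: 4.37 km
  W3: 3.77 km
  W4: 3.22 km
  → nearest: W1 (3.15 km)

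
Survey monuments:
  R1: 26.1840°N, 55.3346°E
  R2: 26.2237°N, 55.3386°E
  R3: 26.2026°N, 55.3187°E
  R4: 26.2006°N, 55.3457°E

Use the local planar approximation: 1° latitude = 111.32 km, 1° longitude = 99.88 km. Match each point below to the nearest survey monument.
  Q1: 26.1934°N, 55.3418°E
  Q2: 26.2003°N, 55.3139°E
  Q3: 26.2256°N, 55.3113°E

Q1 at 26.1934°N, 55.3418°E:
  R1: 1.2697 km
  R2: 3.3881 km
  R3: 2.5243 km
  R4: 0.8911 km
  → nearest: R4 (0.8911 km)
Q2 at 26.2003°N, 55.3139°E:
  R1: 2.7508 km
  R2: 3.5877 km
  R3: 0.5435 km
  R4: 3.1764 km
  → nearest: R3 (0.5435 km)
Q3 at 26.2256°N, 55.3113°E:
  R1: 5.1828 km
  R2: 2.7349 km
  R3: 2.6649 km
  R4: 4.4216 km
  → nearest: R3 (2.6649 km)

Q1→R4; Q2→R3; Q3→R3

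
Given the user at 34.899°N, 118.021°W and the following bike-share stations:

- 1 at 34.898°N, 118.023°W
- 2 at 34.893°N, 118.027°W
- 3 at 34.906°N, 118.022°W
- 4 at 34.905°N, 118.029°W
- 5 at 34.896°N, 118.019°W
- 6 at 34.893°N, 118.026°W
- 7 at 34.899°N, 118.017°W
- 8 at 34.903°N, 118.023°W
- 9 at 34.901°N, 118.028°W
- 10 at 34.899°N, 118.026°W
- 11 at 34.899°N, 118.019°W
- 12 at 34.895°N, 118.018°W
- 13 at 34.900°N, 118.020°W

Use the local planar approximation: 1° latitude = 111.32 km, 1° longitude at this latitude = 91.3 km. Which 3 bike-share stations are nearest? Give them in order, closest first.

13, 11, 1

Distances from 34.899°N, 118.021°W:
1: 0.214 km
2: 0.864 km
3: 0.785 km
4: 0.990 km
5: 0.381 km
6: 0.809 km
7: 0.365 km
8: 0.481 km
9: 0.677 km
10: 0.456 km
11: 0.183 km
12: 0.523 km
13: 0.144 km
Sorted: 13 (0.144 km) < 11 (0.183 km) < 1 (0.214 km) < 7 (0.365 km) < 5 (0.381 km) < …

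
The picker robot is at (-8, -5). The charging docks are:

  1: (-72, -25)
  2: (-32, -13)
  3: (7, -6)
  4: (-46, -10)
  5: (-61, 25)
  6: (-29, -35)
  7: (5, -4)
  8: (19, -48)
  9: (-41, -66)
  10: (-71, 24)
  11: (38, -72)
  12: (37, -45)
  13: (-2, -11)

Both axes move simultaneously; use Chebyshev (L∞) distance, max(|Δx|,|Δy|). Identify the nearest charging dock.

13

Distances from (-8, -5):
1: max(|-64|, |-20|) = 64
2: max(|-24|, |-8|) = 24
3: max(|15|, |-1|) = 15
4: max(|-38|, |-5|) = 38
5: max(|-53|, |30|) = 53
6: max(|-21|, |-30|) = 30
7: max(|13|, |1|) = 13
8: max(|27|, |-43|) = 43
9: max(|-33|, |-61|) = 61
10: max(|-63|, |29|) = 63
11: max(|46|, |-67|) = 67
12: max(|45|, |-40|) = 45
13: max(|6|, |-6|) = 6
Minimum: 13 at 6.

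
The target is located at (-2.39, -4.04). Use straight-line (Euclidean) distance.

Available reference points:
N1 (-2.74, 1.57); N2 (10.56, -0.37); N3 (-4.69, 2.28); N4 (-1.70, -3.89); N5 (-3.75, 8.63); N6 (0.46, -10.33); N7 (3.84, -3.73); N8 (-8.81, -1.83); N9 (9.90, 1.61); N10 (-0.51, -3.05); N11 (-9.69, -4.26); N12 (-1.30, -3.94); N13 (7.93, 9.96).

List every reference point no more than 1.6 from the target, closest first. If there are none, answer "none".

N4, N12

Distances from (-2.39, -4.04):
N1: √((-0.35)² + (5.61)²) = √(0.1225 + 31.4721) = 5.62
N2: √((12.95)² + (3.67)²) = √(167.7025 + 13.4689) = 13.46
N3: √((-2.30)² + (6.32)²) = √(5.2900 + 39.9424) = 6.73
N4: √((0.69)² + (0.15)²) = √(0.4761 + 0.0225) = 0.71
N5: √((-1.36)² + (12.67)²) = √(1.8496 + 160.5289) = 12.74
N6: √((2.85)² + (-6.29)²) = √(8.1225 + 39.5641) = 6.91
N7: √((6.23)² + (0.31)²) = √(38.8129 + 0.0961) = 6.24
N8: √((-6.42)² + (2.21)²) = √(41.2164 + 4.8841) = 6.79
N9: √((12.29)² + (5.65)²) = √(151.0441 + 31.9225) = 13.53
N10: √((1.88)² + (0.99)²) = √(3.5344 + 0.9801) = 2.12
N11: √((-7.30)² + (-0.22)²) = √(53.2900 + 0.0484) = 7.30
N12: √((1.09)² + (0.10)²) = √(1.1881 + 0.0100) = 1.09
N13: √((10.32)² + (14.00)²) = √(106.5024 + 196.0000) = 17.39
Threshold 1.6: N4 (0.71), N12 (1.09) are within range.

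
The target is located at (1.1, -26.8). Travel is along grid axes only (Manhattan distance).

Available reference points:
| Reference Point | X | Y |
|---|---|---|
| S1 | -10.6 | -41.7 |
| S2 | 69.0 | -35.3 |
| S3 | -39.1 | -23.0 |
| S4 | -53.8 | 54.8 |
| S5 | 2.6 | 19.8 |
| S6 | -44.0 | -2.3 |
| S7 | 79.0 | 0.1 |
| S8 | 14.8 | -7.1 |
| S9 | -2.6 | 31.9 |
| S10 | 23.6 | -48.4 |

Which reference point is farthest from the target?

Distances from (1.1, -26.8):
S1: |-11.7| + |-14.9| = 11.7 + 14.9 = 26.6
S2: |67.9| + |-8.5| = 67.9 + 8.5 = 76.4
S3: |-40.2| + |3.8| = 40.2 + 3.8 = 44.0
S4: |-54.9| + |81.6| = 54.9 + 81.6 = 136.5
S5: |1.5| + |46.6| = 1.5 + 46.6 = 48.1
S6: |-45.1| + |24.5| = 45.1 + 24.5 = 69.6
S7: |77.9| + |26.9| = 77.9 + 26.9 = 104.8
S8: |13.7| + |19.7| = 13.7 + 19.7 = 33.4
S9: |-3.7| + |58.7| = 3.7 + 58.7 = 62.4
S10: |22.5| + |-21.6| = 22.5 + 21.6 = 44.1
Maximum: S4 at 136.5.

S4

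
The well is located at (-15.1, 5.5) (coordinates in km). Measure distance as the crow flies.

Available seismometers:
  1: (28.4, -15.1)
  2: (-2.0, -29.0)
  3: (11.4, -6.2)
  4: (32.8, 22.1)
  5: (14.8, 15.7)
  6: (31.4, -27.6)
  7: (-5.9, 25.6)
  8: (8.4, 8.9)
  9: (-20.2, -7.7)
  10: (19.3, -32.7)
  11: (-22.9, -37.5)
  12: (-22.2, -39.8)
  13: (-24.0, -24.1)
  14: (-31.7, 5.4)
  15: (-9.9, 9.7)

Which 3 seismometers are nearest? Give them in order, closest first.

Distances from (-15.1, 5.5):
1: 48.1 km
2: 36.9 km
3: 29.0 km
4: 50.7 km
5: 31.6 km
6: 57.1 km
7: 22.1 km
8: 23.7 km
9: 14.2 km
10: 51.4 km
11: 43.7 km
12: 45.9 km
13: 30.9 km
14: 16.6 km
15: 6.7 km
Sorted: 15 (6.7 km) < 9 (14.2 km) < 14 (16.6 km) < 7 (22.1 km) < 8 (23.7 km) < …

15, 9, 14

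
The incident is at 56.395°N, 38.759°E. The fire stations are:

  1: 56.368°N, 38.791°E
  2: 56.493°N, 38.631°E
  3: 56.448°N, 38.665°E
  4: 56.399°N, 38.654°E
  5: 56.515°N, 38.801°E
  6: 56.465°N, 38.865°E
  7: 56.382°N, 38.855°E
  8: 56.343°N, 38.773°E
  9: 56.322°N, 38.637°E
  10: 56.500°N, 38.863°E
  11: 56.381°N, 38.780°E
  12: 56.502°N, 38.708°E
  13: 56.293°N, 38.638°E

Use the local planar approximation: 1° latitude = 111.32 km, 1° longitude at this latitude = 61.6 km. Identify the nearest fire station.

11

Distances from 56.395°N, 38.759°E:
1: √((-0.027·111.32)² + (0.032·61.6)²) = √(9.03387 + 3.88563) = 3.594 km
2: √((0.098·111.32)² + (-0.128·61.6)²) = √(119.01414 + 62.17007) = 13.460 km
3: √((0.053·111.32)² + (-0.094·61.6)²) = √(34.80953 + 33.52873) = 8.267 km
4: √((0.004·111.32)² + (-0.105·61.6)²) = √(0.19827 + 41.83502) = 6.483 km
5: √((0.120·111.32)² + (0.042·61.6)²) = √(178.44685 + 6.69360) = 13.607 km
6: √((0.070·111.32)² + (0.106·61.6)²) = √(60.72150 + 42.63568) = 10.166 km
7: √((-0.013·111.32)² + (0.096·61.6)²) = √(2.09427 + 34.97066) = 6.088 km
8: √((-0.052·111.32)² + (0.014·61.6)²) = √(33.50835 + 0.74373) = 5.853 km
9: √((-0.073·111.32)² + (-0.122·61.6)²) = √(66.03773 + 56.47823) = 11.069 km
10: √((0.105·111.32)² + (0.104·61.6)²) = √(136.62337 + 41.04196) = 13.329 km
11: √((-0.014·111.32)² + (0.021·61.6)²) = √(2.42886 + 1.67340) = 2.025 km
12: √((0.107·111.32)² + (-0.051·61.6)²) = √(141.87764 + 9.86965) = 12.319 km
13: √((-0.102·111.32)² + (-0.121·61.6)²) = √(128.92785 + 55.55615) = 13.582 km
Minimum: 11 at 2.025 km.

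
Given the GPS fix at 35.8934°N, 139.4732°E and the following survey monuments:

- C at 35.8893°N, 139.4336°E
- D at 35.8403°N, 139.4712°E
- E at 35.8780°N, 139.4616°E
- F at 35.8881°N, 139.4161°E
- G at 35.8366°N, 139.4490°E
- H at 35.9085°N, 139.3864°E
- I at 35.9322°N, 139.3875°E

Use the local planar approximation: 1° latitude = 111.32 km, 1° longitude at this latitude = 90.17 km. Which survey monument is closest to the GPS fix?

Distances from 35.8934°N, 139.4732°E:
C: √((-0.0041·111.32)² + (-0.0396·90.17)²) = √(0.208312 + 12.750127) = 3.5998 km
D: √((-0.0531·111.32)² + (-0.0020·90.17)²) = √(34.941009 + 0.032523) = 5.9138 km
E: √((-0.0154·111.32)² + (-0.0116·90.17)²) = √(2.938920 + 1.094057) = 2.0082 km
F: √((-0.0053·111.32)² + (-0.0571·90.17)²) = √(0.348095 + 26.509184) = 5.1824 km
G: √((-0.0568·111.32)² + (-0.0242·90.17)²) = √(39.980025 + 4.761622) = 6.6889 km
H: √((0.0151·111.32)² + (-0.0868·90.17)²) = √(2.825532 + 61.258109) = 8.0052 km
I: √((0.0388·111.32)² + (-0.0857·90.17)²) = √(18.655627 + 59.715323) = 8.8527 km
Minimum: E at 2.0082 km.

E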